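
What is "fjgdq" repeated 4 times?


Input string: 'fjgdq'
Operation: repeat 4 times
Concatenation: 'fjgdq' + 'fjgdq' + 'fjgdq' + 'fjgdq'
Result: fjgdqfjgdqfjgdqfjgdq


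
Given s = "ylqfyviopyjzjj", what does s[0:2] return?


Input string: 'ylqfyviopyjzjj'
Operation: slice [0:2]
Extract characters: s[0]='y', s[1]='l'
Result: yl


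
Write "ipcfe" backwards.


Input string: 'ipcfe'
Operation: reverse character order
Original order: 'i' -> 'p' -> 'c' -> 'f' -> 'e'
Reversed order: 'e' -> 'f' -> 'c' -> 'p' -> 'i'
Result: efcpi


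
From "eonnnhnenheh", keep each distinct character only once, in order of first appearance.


Input: 'eonnnhnenheh'
Operation: keep first occurrence of each character
Scan: s[0]='e' new -> keep; s[1]='o' new -> keep; s[2]='n' new -> keep; s[3]='n' seen -> skip; s[4]='n' seen -> skip; s[5]='h' new -> keep; s[6]='n' seen -> skip; s[7]='e' seen -> skip; s[8]='n' seen -> skip; s[9]='h' seen -> skip; s[10]='e' seen -> skip; s[11]='h' seen -> skip
Result: eonh


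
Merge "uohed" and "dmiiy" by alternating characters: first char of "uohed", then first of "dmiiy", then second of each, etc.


String 1: 'uohed'
String 2: 'dmiiy'
Operation: alternate characters
Pairs: 'u'+'d', 'o'+'m', 'h'+'i', 'e'+'i', 'd'+'y'
Result: udomhieidy


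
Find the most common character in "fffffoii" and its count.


Input: 'fffffoii'
Operation: tally each character
Counts: 'f':5, 'i':2, 'o':1
Maximum: 'f' appears 5 times


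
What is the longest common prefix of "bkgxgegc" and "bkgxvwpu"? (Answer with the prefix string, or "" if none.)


String 1: 'bkgxgegc'
String 2: 'bkgxvwpu'
Compare position by position:
pos 0: 'b' vs 'b' match
pos 1: 'k' vs 'k' match
pos 2: 'g' vs 'g' match
pos 3: 'x' vs 'x' match
pos 4: 'g' vs 'v' differ -> stop
Longest common prefix: "bkgx" (length 4)


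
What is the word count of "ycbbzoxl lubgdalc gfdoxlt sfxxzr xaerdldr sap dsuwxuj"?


Input string: 'ycbbzoxl lubgdalc gfdoxlt sfxxzr xaerdldr sap dsuwxuj'
Operation: split by spaces
Words found: 'ycbbzoxl', 'lubgdalc', 'gfdoxlt', 'sfxxzr', 'xaerdldr', 'sap', 'dsuwxuj'
Word count: 7


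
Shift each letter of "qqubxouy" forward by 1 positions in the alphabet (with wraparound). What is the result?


Input: 'qqubxouy', shift = 1
Operation: for each letter, (position + 1) mod 26
Mapping: 'q'(16+1=17)->'r', 'q'(16+1=17)->'r', 'u'(20+1=21)->'v', 'b'(1+1=2)->'c', 'x'(23+1=24)->'y', 'o'(14+1=15)->'p', 'u'(20+1=21)->'v', 'y'(24+1=25)->'z'
Result: rrvcypvz


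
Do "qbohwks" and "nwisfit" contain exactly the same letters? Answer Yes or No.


String 1: 'qbohwks' -> sorted: 'bhkoqsw'
String 2: 'nwisfit' -> sorted: 'fiinstw'
Compare sorted forms: 'bhkoqsw' != 'fiinstw'
Anagram: No


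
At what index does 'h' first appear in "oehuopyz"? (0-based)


Input string: 'oehuopyz'
Target: 'h'
Scanning left to right: s[0]='o', s[1]='e', s[2]='h'
First match at index: 2


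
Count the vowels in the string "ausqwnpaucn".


Input string: 'ausqwnpaucn'
Operation: count vowels (a, e, i, o, u)
Scan: s[0]='a' (vowel), s[1]='u' (vowel), s[2]='s', s[3]='q', s[4]='w', s[5]='n', s[6]='p', s[7]='a' (vowel), s[8]='u' (vowel), s[9]='c', s[10]='n'
Vowels found: 4
Result: 4


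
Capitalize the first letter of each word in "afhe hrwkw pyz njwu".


Input string: 'afhe hrwkw pyz njwu'
Operation: capitalize first letter of each word
Word transformations: 'afhe'->'Afhe', 'hrwkw'->'Hrwkw', 'pyz'->'Pyz', 'njwu'->'Njwu'
Result: Afhe Hrwkw Pyz Njwu


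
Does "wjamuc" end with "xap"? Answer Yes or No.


Input string: 'wjamuc'
Suffix to check: 'xap'
Last 3 characters of input: 'muc'
Match: False
Result: No


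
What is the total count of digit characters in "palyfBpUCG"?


Input string: 'palyfBpUCG'
Operation: count digit characters (0-9)
Scan: 'p', 'a', 'l', 'y', 'f', 'B', 'p', 'U', 'C', 'G'
Digits found: 0
Result: 0


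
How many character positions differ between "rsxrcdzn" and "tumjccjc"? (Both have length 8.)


String 1: 'rsxrcdzn'
String 2: 'tumjccjc'
Compare each position: pos 0: 'r'!='t', pos 1: 's'!='u', pos 2: 'x'!='m', pos 3: 'r'!='j', pos 4: 'c'=='c', pos 5: 'd'!='c', pos 6: 'z'!='j', pos 7: 'n'!='c'
Differing positions: 7
Hamming distance: 7


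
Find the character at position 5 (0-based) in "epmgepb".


Input string: 'epmgepb'
Operation: get character at index 5
Index mapping: s[0]='e', s[1]='p', s[2]='m', s[3]='g', s[4]='e', s[5]='p'
Result: 'p'


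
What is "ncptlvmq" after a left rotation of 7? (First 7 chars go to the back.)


Input: 'ncptlvmq', shift = 7
Operation: split at index 7 and swap parts
Front part s[0:7] = 'ncptlvm'
Back part s[7:] = 'q'
Rotated = back + front = 'q' + 'ncptlvm'
Result: qncptlvm


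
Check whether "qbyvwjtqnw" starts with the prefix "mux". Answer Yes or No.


Input string: 'qbyvwjtqnw'
Prefix to check: 'mux'
First 3 characters of input: 'qby'
Match: False
Result: No


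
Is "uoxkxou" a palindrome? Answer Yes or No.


Input string: 'uoxkxou'
Reversed: 'uoxkxou'
Compare pairs: s[0]='u' vs s[6]='u' (match), s[1]='o' vs s[5]='o' (match), s[2]='x' vs s[4]='x' (match)
Palindrome: Yes


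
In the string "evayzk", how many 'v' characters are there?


Input string: 'evayzk'
Target character: 'v'
Scan each position: s[1]='v'
Matches found at indices: 1
Total: 1


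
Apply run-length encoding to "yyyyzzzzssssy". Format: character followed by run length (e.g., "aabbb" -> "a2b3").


Input: 'yyyyzzzzssssy'
Operation: identify consecutive runs
Runs: 'yyyy' -> y4, 'zzzz' -> z4, 'ssss' -> s4, 'y' -> y1
Encoded: y4z4s4y1


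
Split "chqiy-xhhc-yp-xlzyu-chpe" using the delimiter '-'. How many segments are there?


Input string: 'chqiy-xhhc-yp-xlzyu-chpe'
Delimiter: '-'
Split result: 'chqiy', 'xhhc', 'yp', 'xlzyu', 'chpe'
Number of parts: 5


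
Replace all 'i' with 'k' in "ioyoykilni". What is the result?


Input string: 'ioyoykilni'
Operation: replace 'i' with 'k'
Positions of 'i': 0, 6, 9
After replacement: koyoykklnk


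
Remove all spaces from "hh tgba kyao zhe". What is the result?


Input string: 'hh tgba kyao zhe'
Operation: remove all spaces
Words: 'hh', 'tgba', 'kyao', 'zhe'
Join without spaces: hhtgbakyaozhe


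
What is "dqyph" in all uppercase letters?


Input string: 'dqyph'
Operation: convert each letter to uppercase
Mapping: 'd'->'D', 'q'->'Q', 'y'->'Y', 'p'->'P', 'h'->'H'
Result: DQYPH


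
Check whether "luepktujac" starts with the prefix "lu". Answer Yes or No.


Input string: 'luepktujac'
Prefix to check: 'lu'
First 2 characters of input: 'lu'
Match: True
Result: Yes


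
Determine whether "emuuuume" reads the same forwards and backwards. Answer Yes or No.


Input string: 'emuuuume'
Reversed: 'emuuuume'
Compare pairs: s[0]='e' vs s[7]='e' (match), s[1]='m' vs s[6]='m' (match), s[2]='u' vs s[5]='u' (match), s[3]='u' vs s[4]='u' (match)
Palindrome: Yes


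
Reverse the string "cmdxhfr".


Input string: 'cmdxhfr'
Operation: reverse character order
Original order: 'c' -> 'm' -> 'd' -> 'x' -> 'h' -> 'f' -> 'r'
Reversed order: 'r' -> 'f' -> 'h' -> 'x' -> 'd' -> 'm' -> 'c'
Result: rfhxdmc


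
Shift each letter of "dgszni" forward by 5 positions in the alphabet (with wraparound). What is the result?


Input: 'dgszni', shift = 5
Operation: for each letter, (position + 5) mod 26
Mapping: 'd'(3+5=8)->'i', 'g'(6+5=11)->'l', 's'(18+5=23)->'x', 'z'(25+5=30, 30 mod 26=4)->'e', 'n'(13+5=18)->'s', 'i'(8+5=13)->'n'
Result: ilxesn


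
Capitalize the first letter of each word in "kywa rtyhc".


Input string: 'kywa rtyhc'
Operation: capitalize first letter of each word
Word transformations: 'kywa'->'Kywa', 'rtyhc'->'Rtyhc'
Result: Kywa Rtyhc


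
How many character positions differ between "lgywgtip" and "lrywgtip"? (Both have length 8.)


String 1: 'lgywgtip'
String 2: 'lrywgtip'
Compare each position: pos 0: 'l'=='l', pos 1: 'g'!='r', pos 2: 'y'=='y', pos 3: 'w'=='w', pos 4: 'g'=='g', pos 5: 't'=='t', pos 6: 'i'=='i', pos 7: 'p'=='p'
Differing positions: 1
Hamming distance: 1


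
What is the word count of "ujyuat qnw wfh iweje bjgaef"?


Input string: 'ujyuat qnw wfh iweje bjgaef'
Operation: split by spaces
Words found: 'ujyuat', 'qnw', 'wfh', 'iweje', 'bjgaef'
Word count: 5


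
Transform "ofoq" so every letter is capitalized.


Input string: 'ofoq'
Operation: convert each letter to uppercase
Mapping: 'o'->'O', 'f'->'F', 'o'->'O', 'q'->'Q'
Result: OFOQ


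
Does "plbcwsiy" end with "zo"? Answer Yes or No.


Input string: 'plbcwsiy'
Suffix to check: 'zo'
Last 2 characters of input: 'iy'
Match: False
Result: No


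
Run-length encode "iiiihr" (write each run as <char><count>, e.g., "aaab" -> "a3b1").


Input: 'iiiihr'
Operation: identify consecutive runs
Runs: 'iiii' -> i4, 'h' -> h1, 'r' -> r1
Encoded: i4h1r1


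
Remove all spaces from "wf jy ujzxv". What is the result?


Input string: 'wf jy ujzxv'
Operation: remove all spaces
Words: 'wf', 'jy', 'ujzxv'
Join without spaces: wfjyujzxv


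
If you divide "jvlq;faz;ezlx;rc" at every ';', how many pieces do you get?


Input string: 'jvlq;faz;ezlx;rc'
Delimiter: ';'
Split result: 'jvlq', 'faz', 'ezlx', 'rc'
Number of parts: 4


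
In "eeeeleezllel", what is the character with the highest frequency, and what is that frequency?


Input: 'eeeeleezllel'
Operation: tally each character
Counts: 'e':7, 'l':4, 'z':1
Maximum: 'e' appears 7 times


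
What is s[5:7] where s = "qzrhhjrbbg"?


Input string: 'qzrhhjrbbg'
Operation: slice [5:7]
Extract characters: s[5]='j', s[6]='r'
Result: jr


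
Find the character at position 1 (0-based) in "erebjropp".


Input string: 'erebjropp'
Operation: get character at index 1
Index mapping: s[0]='e', s[1]='r'
Result: 'r'


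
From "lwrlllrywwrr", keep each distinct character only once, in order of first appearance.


Input: 'lwrlllrywwrr'
Operation: keep first occurrence of each character
Scan: s[0]='l' new -> keep; s[1]='w' new -> keep; s[2]='r' new -> keep; s[3]='l' seen -> skip; s[4]='l' seen -> skip; s[5]='l' seen -> skip; s[6]='r' seen -> skip; s[7]='y' new -> keep; s[8]='w' seen -> skip; s[9]='w' seen -> skip; s[10]='r' seen -> skip; s[11]='r' seen -> skip
Result: lwry


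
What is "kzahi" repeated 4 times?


Input string: 'kzahi'
Operation: repeat 4 times
Concatenation: 'kzahi' + 'kzahi' + 'kzahi' + 'kzahi'
Result: kzahikzahikzahikzahi


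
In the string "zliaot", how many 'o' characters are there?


Input string: 'zliaot'
Target character: 'o'
Scan each position: s[4]='o'
Matches found at indices: 4
Total: 1


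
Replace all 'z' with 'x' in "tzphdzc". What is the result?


Input string: 'tzphdzc'
Operation: replace 'z' with 'x'
Positions of 'z': 1, 5
After replacement: txphdxc


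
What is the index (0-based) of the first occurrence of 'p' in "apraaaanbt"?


Input string: 'apraaaanbt'
Target: 'p'
Scanning left to right: s[0]='a', s[1]='p'
First match at index: 1


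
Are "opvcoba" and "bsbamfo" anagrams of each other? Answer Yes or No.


String 1: 'opvcoba' -> sorted: 'abcoopv'
String 2: 'bsbamfo' -> sorted: 'abbfmos'
Compare sorted forms: 'abcoopv' != 'abbfmos'
Anagram: No


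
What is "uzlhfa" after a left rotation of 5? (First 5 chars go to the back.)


Input: 'uzlhfa', shift = 5
Operation: split at index 5 and swap parts
Front part s[0:5] = 'uzlhf'
Back part s[5:] = 'a'
Rotated = back + front = 'a' + 'uzlhf'
Result: auzlhf


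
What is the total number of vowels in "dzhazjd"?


Input string: 'dzhazjd'
Operation: count vowels (a, e, i, o, u)
Scan: s[0]='d', s[1]='z', s[2]='h', s[3]='a' (vowel), s[4]='z', s[5]='j', s[6]='d'
Vowels found: 1
Result: 1


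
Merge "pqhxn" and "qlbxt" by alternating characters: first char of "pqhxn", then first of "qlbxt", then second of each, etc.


String 1: 'pqhxn'
String 2: 'qlbxt'
Operation: alternate characters
Pairs: 'p'+'q', 'q'+'l', 'h'+'b', 'x'+'x', 'n'+'t'
Result: pqqlhbxxnt


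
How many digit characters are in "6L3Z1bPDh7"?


Input string: '6L3Z1bPDh7'
Operation: count digit characters (0-9)
Scan: '6'(digit), 'L', '3'(digit), 'Z', '1'(digit), 'b', 'P', 'D', 'h', '7'(digit)
Digits found: 4
Result: 4


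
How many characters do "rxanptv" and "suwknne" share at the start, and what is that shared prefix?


String 1: 'rxanptv'
String 2: 'suwknne'
Compare position by position:
pos 0: 'r' vs 's' differ -> stop
Longest common prefix: "" (length 0)


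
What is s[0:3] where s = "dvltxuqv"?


Input string: 'dvltxuqv'
Operation: slice [0:3]
Extract characters: s[0]='d', s[1]='v', s[2]='l'
Result: dvl


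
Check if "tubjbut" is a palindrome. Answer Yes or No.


Input string: 'tubjbut'
Reversed: 'tubjbut'
Compare pairs: s[0]='t' vs s[6]='t' (match), s[1]='u' vs s[5]='u' (match), s[2]='b' vs s[4]='b' (match)
Palindrome: Yes


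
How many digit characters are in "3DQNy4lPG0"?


Input string: '3DQNy4lPG0'
Operation: count digit characters (0-9)
Scan: '3'(digit), 'D', 'Q', 'N', 'y', '4'(digit), 'l', 'P', 'G', '0'(digit)
Digits found: 3
Result: 3


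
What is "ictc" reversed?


Input string: 'ictc'
Operation: reverse character order
Original order: 'i' -> 'c' -> 't' -> 'c'
Reversed order: 'c' -> 't' -> 'c' -> 'i'
Result: ctci


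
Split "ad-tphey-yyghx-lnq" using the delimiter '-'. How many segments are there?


Input string: 'ad-tphey-yyghx-lnq'
Delimiter: '-'
Split result: 'ad', 'tphey', 'yyghx', 'lnq'
Number of parts: 4


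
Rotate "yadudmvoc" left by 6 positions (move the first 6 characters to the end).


Input: 'yadudmvoc', shift = 6
Operation: split at index 6 and swap parts
Front part s[0:6] = 'yadudm'
Back part s[6:] = 'voc'
Rotated = back + front = 'voc' + 'yadudm'
Result: vocyadudm


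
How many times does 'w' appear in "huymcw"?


Input string: 'huymcw'
Target character: 'w'
Scan each position: s[5]='w'
Matches found at indices: 5
Total: 1


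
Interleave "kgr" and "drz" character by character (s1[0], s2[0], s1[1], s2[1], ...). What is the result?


String 1: 'kgr'
String 2: 'drz'
Operation: alternate characters
Pairs: 'k'+'d', 'g'+'r', 'r'+'z'
Result: kdgrrz


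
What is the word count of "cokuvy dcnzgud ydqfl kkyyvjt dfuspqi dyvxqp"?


Input string: 'cokuvy dcnzgud ydqfl kkyyvjt dfuspqi dyvxqp'
Operation: split by spaces
Words found: 'cokuvy', 'dcnzgud', 'ydqfl', 'kkyyvjt', 'dfuspqi', 'dyvxqp'
Word count: 6


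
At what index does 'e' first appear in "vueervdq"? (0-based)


Input string: 'vueervdq'
Target: 'e'
Scanning left to right: s[0]='v', s[1]='u', s[2]='e'
First match at index: 2


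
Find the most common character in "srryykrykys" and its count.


Input: 'srryykrykys'
Operation: tally each character
Counts: 'k':2, 'r':3, 's':2, 'y':4
Maximum: 'y' appears 4 times


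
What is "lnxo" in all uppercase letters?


Input string: 'lnxo'
Operation: convert each letter to uppercase
Mapping: 'l'->'L', 'n'->'N', 'x'->'X', 'o'->'O'
Result: LNXO


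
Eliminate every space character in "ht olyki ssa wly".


Input string: 'ht olyki ssa wly'
Operation: remove all spaces
Words: 'ht', 'olyki', 'ssa', 'wly'
Join without spaces: htolykissawly


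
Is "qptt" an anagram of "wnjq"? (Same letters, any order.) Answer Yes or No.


String 1: 'wnjq' -> sorted: 'jnqw'
String 2: 'qptt' -> sorted: 'pqtt'
Compare sorted forms: 'jnqw' != 'pqtt'
Anagram: No


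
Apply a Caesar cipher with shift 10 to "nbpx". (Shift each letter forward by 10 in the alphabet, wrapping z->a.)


Input: 'nbpx', shift = 10
Operation: for each letter, (position + 10) mod 26
Mapping: 'n'(13+10=23)->'x', 'b'(1+10=11)->'l', 'p'(15+10=25)->'z', 'x'(23+10=33, 33 mod 26=7)->'h'
Result: xlzh


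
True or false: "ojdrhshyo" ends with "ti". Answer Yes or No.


Input string: 'ojdrhshyo'
Suffix to check: 'ti'
Last 2 characters of input: 'yo'
Match: False
Result: No


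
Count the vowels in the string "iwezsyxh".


Input string: 'iwezsyxh'
Operation: count vowels (a, e, i, o, u)
Scan: s[0]='i' (vowel), s[1]='w', s[2]='e' (vowel), s[3]='z', s[4]='s', s[5]='y', s[6]='x', s[7]='h'
Vowels found: 2
Result: 2


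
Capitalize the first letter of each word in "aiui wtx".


Input string: 'aiui wtx'
Operation: capitalize first letter of each word
Word transformations: 'aiui'->'Aiui', 'wtx'->'Wtx'
Result: Aiui Wtx


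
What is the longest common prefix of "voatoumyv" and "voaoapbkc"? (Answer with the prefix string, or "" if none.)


String 1: 'voatoumyv'
String 2: 'voaoapbkc'
Compare position by position:
pos 0: 'v' vs 'v' match
pos 1: 'o' vs 'o' match
pos 2: 'a' vs 'a' match
pos 3: 't' vs 'o' differ -> stop
Longest common prefix: "voa" (length 3)


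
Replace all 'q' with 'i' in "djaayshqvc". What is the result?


Input string: 'djaayshqvc'
Operation: replace 'q' with 'i'
Positions of 'q': 7
After replacement: djaayshivc


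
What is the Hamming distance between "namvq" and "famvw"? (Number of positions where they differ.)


String 1: 'namvq'
String 2: 'famvw'
Compare each position: pos 0: 'n'!='f', pos 1: 'a'=='a', pos 2: 'm'=='m', pos 3: 'v'=='v', pos 4: 'q'!='w'
Differing positions: 2
Hamming distance: 2


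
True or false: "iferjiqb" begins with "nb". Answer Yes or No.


Input string: 'iferjiqb'
Prefix to check: 'nb'
First 2 characters of input: 'if'
Match: False
Result: No


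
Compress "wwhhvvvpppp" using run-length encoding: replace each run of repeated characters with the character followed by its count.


Input: 'wwhhvvvpppp'
Operation: identify consecutive runs
Runs: 'ww' -> w2, 'hh' -> h2, 'vvv' -> v3, 'pppp' -> p4
Encoded: w2h2v3p4


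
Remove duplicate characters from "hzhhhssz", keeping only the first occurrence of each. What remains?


Input: 'hzhhhssz'
Operation: keep first occurrence of each character
Scan: s[0]='h' new -> keep; s[1]='z' new -> keep; s[2]='h' seen -> skip; s[3]='h' seen -> skip; s[4]='h' seen -> skip; s[5]='s' new -> keep; s[6]='s' seen -> skip; s[7]='z' seen -> skip
Result: hzs


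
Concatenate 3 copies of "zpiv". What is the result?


Input string: 'zpiv'
Operation: repeat 3 times
Concatenation: 'zpiv' + 'zpiv' + 'zpiv'
Result: zpivzpivzpiv


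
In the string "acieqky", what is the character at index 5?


Input string: 'acieqky'
Operation: get character at index 5
Index mapping: s[0]='a', s[1]='c', s[2]='i', s[3]='e', s[4]='q', s[5]='k'
Result: 'k'


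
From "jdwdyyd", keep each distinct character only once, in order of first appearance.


Input: 'jdwdyyd'
Operation: keep first occurrence of each character
Scan: s[0]='j' new -> keep; s[1]='d' new -> keep; s[2]='w' new -> keep; s[3]='d' seen -> skip; s[4]='y' new -> keep; s[5]='y' seen -> skip; s[6]='d' seen -> skip
Result: jdwy


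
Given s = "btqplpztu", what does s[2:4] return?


Input string: 'btqplpztu'
Operation: slice [2:4]
Extract characters: s[2]='q', s[3]='p'
Result: qp


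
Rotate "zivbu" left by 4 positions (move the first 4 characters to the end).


Input: 'zivbu', shift = 4
Operation: split at index 4 and swap parts
Front part s[0:4] = 'zivb'
Back part s[4:] = 'u'
Rotated = back + front = 'u' + 'zivb'
Result: uzivb


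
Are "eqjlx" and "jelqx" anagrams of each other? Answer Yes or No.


String 1: 'eqjlx' -> sorted: 'ejlqx'
String 2: 'jelqx' -> sorted: 'ejlqx'
Compare sorted forms: 'ejlqx' == 'ejlqx'
Anagram: Yes


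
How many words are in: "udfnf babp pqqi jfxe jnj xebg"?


Input string: 'udfnf babp pqqi jfxe jnj xebg'
Operation: split by spaces
Words found: 'udfnf', 'babp', 'pqqi', 'jfxe', 'jnj', 'xebg'
Word count: 6


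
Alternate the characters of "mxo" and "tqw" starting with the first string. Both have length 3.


String 1: 'mxo'
String 2: 'tqw'
Operation: alternate characters
Pairs: 'm'+'t', 'x'+'q', 'o'+'w'
Result: mtxqow


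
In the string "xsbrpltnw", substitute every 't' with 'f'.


Input string: 'xsbrpltnw'
Operation: replace 't' with 'f'
Positions of 't': 6
After replacement: xsbrplfnw


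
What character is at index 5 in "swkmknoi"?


Input string: 'swkmknoi'
Operation: get character at index 5
Index mapping: s[0]='s', s[1]='w', s[2]='k', s[3]='m', s[4]='k', s[5]='n'
Result: 'n'


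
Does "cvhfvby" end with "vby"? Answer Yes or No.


Input string: 'cvhfvby'
Suffix to check: 'vby'
Last 3 characters of input: 'vby'
Match: True
Result: Yes


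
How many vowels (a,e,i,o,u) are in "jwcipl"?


Input string: 'jwcipl'
Operation: count vowels (a, e, i, o, u)
Scan: s[0]='j', s[1]='w', s[2]='c', s[3]='i' (vowel), s[4]='p', s[5]='l'
Vowels found: 1
Result: 1


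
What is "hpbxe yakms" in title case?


Input string: 'hpbxe yakms'
Operation: capitalize first letter of each word
Word transformations: 'hpbxe'->'Hpbxe', 'yakms'->'Yakms'
Result: Hpbxe Yakms


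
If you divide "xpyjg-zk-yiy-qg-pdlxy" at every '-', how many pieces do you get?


Input string: 'xpyjg-zk-yiy-qg-pdlxy'
Delimiter: '-'
Split result: 'xpyjg', 'zk', 'yiy', 'qg', 'pdlxy'
Number of parts: 5


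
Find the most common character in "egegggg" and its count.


Input: 'egegggg'
Operation: tally each character
Counts: 'e':2, 'g':5
Maximum: 'g' appears 5 times


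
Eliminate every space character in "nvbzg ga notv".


Input string: 'nvbzg ga notv'
Operation: remove all spaces
Words: 'nvbzg', 'ga', 'notv'
Join without spaces: nvbzgganotv


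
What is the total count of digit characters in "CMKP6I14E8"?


Input string: 'CMKP6I14E8'
Operation: count digit characters (0-9)
Scan: 'C', 'M', 'K', 'P', '6'(digit), 'I', '1'(digit), '4'(digit), 'E', '8'(digit)
Digits found: 4
Result: 4


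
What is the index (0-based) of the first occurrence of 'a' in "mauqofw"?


Input string: 'mauqofw'
Target: 'a'
Scanning left to right: s[0]='m', s[1]='a'
First match at index: 1


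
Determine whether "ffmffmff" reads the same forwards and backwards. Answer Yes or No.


Input string: 'ffmffmff'
Reversed: 'ffmffmff'
Compare pairs: s[0]='f' vs s[7]='f' (match), s[1]='f' vs s[6]='f' (match), s[2]='m' vs s[5]='m' (match), s[3]='f' vs s[4]='f' (match)
Palindrome: Yes


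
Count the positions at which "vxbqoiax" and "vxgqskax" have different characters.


String 1: 'vxbqoiax'
String 2: 'vxgqskax'
Compare each position: pos 0: 'v'=='v', pos 1: 'x'=='x', pos 2: 'b'!='g', pos 3: 'q'=='q', pos 4: 'o'!='s', pos 5: 'i'!='k', pos 6: 'a'=='a', pos 7: 'x'=='x'
Differing positions: 3
Hamming distance: 3


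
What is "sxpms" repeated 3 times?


Input string: 'sxpms'
Operation: repeat 3 times
Concatenation: 'sxpms' + 'sxpms' + 'sxpms'
Result: sxpmssxpmssxpms


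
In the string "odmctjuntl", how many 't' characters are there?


Input string: 'odmctjuntl'
Target character: 't'
Scan each position: s[4]='t', s[8]='t'
Matches found at indices: 4, 8
Total: 2


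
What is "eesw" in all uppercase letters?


Input string: 'eesw'
Operation: convert each letter to uppercase
Mapping: 'e'->'E', 'e'->'E', 's'->'S', 'w'->'W'
Result: EESW


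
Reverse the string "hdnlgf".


Input string: 'hdnlgf'
Operation: reverse character order
Original order: 'h' -> 'd' -> 'n' -> 'l' -> 'g' -> 'f'
Reversed order: 'f' -> 'g' -> 'l' -> 'n' -> 'd' -> 'h'
Result: fglndh


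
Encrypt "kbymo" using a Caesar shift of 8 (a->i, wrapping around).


Input: 'kbymo', shift = 8
Operation: for each letter, (position + 8) mod 26
Mapping: 'k'(10+8=18)->'s', 'b'(1+8=9)->'j', 'y'(24+8=32, 32 mod 26=6)->'g', 'm'(12+8=20)->'u', 'o'(14+8=22)->'w'
Result: sjguw


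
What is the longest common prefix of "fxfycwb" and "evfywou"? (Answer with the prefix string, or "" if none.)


String 1: 'fxfycwb'
String 2: 'evfywou'
Compare position by position:
pos 0: 'f' vs 'e' differ -> stop
Longest common prefix: "" (length 0)


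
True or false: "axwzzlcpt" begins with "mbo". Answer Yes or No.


Input string: 'axwzzlcpt'
Prefix to check: 'mbo'
First 3 characters of input: 'axw'
Match: False
Result: No


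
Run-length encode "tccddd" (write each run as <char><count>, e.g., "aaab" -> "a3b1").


Input: 'tccddd'
Operation: identify consecutive runs
Runs: 't' -> t1, 'cc' -> c2, 'ddd' -> d3
Encoded: t1c2d3


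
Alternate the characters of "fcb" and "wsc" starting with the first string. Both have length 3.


String 1: 'fcb'
String 2: 'wsc'
Operation: alternate characters
Pairs: 'f'+'w', 'c'+'s', 'b'+'c'
Result: fwcsbc


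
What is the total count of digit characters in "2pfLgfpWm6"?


Input string: '2pfLgfpWm6'
Operation: count digit characters (0-9)
Scan: '2'(digit), 'p', 'f', 'L', 'g', 'f', 'p', 'W', 'm', '6'(digit)
Digits found: 2
Result: 2


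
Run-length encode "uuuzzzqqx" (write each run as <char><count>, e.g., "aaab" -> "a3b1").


Input: 'uuuzzzqqx'
Operation: identify consecutive runs
Runs: 'uuu' -> u3, 'zzz' -> z3, 'qq' -> q2, 'x' -> x1
Encoded: u3z3q2x1


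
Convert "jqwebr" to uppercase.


Input string: 'jqwebr'
Operation: convert each letter to uppercase
Mapping: 'j'->'J', 'q'->'Q', 'w'->'W', 'e'->'E', 'b'->'B', 'r'->'R'
Result: JQWEBR


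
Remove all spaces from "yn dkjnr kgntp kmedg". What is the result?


Input string: 'yn dkjnr kgntp kmedg'
Operation: remove all spaces
Words: 'yn', 'dkjnr', 'kgntp', 'kmedg'
Join without spaces: yndkjnrkgntpkmedg


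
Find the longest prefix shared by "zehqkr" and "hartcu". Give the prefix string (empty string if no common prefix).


String 1: 'zehqkr'
String 2: 'hartcu'
Compare position by position:
pos 0: 'z' vs 'h' differ -> stop
Longest common prefix: "" (length 0)


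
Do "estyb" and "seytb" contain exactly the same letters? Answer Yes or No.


String 1: 'estyb' -> sorted: 'besty'
String 2: 'seytb' -> sorted: 'besty'
Compare sorted forms: 'besty' == 'besty'
Anagram: Yes


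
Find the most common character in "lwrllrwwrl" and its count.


Input: 'lwrllrwwrl'
Operation: tally each character
Counts: 'l':4, 'r':3, 'w':3
Maximum: 'l' appears 4 times


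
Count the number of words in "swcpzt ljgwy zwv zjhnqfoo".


Input string: 'swcpzt ljgwy zwv zjhnqfoo'
Operation: split by spaces
Words found: 'swcpzt', 'ljgwy', 'zwv', 'zjhnqfoo'
Word count: 4


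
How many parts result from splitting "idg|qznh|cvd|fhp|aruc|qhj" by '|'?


Input string: 'idg|qznh|cvd|fhp|aruc|qhj'
Delimiter: '|'
Split result: 'idg', 'qznh', 'cvd', 'fhp', 'aruc', 'qhj'
Number of parts: 6


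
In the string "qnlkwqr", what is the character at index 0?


Input string: 'qnlkwqr'
Operation: get character at index 0
Index mapping: s[0]='q'
Result: 'q'


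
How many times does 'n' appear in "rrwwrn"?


Input string: 'rrwwrn'
Target character: 'n'
Scan each position: s[5]='n'
Matches found at indices: 5
Total: 1


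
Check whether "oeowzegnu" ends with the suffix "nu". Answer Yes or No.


Input string: 'oeowzegnu'
Suffix to check: 'nu'
Last 2 characters of input: 'nu'
Match: True
Result: Yes


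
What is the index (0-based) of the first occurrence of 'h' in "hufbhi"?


Input string: 'hufbhi'
Target: 'h'
Scanning left to right: s[0]='h'
First match at index: 0


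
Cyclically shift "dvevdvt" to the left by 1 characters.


Input: 'dvevdvt', shift = 1
Operation: split at index 1 and swap parts
Front part s[0:1] = 'd'
Back part s[1:] = 'vevdvt'
Rotated = back + front = 'vevdvt' + 'd'
Result: vevdvtd


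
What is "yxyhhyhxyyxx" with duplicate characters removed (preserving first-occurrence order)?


Input: 'yxyhhyhxyyxx'
Operation: keep first occurrence of each character
Scan: s[0]='y' new -> keep; s[1]='x' new -> keep; s[2]='y' seen -> skip; s[3]='h' new -> keep; s[4]='h' seen -> skip; s[5]='y' seen -> skip; s[6]='h' seen -> skip; s[7]='x' seen -> skip; s[8]='y' seen -> skip; s[9]='y' seen -> skip; s[10]='x' seen -> skip; s[11]='x' seen -> skip
Result: yxh


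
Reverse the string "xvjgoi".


Input string: 'xvjgoi'
Operation: reverse character order
Original order: 'x' -> 'v' -> 'j' -> 'g' -> 'o' -> 'i'
Reversed order: 'i' -> 'o' -> 'g' -> 'j' -> 'v' -> 'x'
Result: iogjvx


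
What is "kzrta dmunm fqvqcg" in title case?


Input string: 'kzrta dmunm fqvqcg'
Operation: capitalize first letter of each word
Word transformations: 'kzrta'->'Kzrta', 'dmunm'->'Dmunm', 'fqvqcg'->'Fqvqcg'
Result: Kzrta Dmunm Fqvqcg


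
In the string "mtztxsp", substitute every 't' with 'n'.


Input string: 'mtztxsp'
Operation: replace 't' with 'n'
Positions of 't': 1, 3
After replacement: mnznxsp


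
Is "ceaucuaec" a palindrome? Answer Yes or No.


Input string: 'ceaucuaec'
Reversed: 'ceaucuaec'
Compare pairs: s[0]='c' vs s[8]='c' (match), s[1]='e' vs s[7]='e' (match), s[2]='a' vs s[6]='a' (match), s[3]='u' vs s[5]='u' (match)
Palindrome: Yes


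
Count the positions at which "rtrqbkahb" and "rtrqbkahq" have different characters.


String 1: 'rtrqbkahb'
String 2: 'rtrqbkahq'
Compare each position: pos 0: 'r'=='r', pos 1: 't'=='t', pos 2: 'r'=='r', pos 3: 'q'=='q', pos 4: 'b'=='b', pos 5: 'k'=='k', pos 6: 'a'=='a', pos 7: 'h'=='h', pos 8: 'b'!='q'
Differing positions: 1
Hamming distance: 1


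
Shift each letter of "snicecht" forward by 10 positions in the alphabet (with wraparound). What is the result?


Input: 'snicecht', shift = 10
Operation: for each letter, (position + 10) mod 26
Mapping: 's'(18+10=28, 28 mod 26=2)->'c', 'n'(13+10=23)->'x', 'i'(8+10=18)->'s', 'c'(2+10=12)->'m', 'e'(4+10=14)->'o', 'c'(2+10=12)->'m', 'h'(7+10=17)->'r', 't'(19+10=29, 29 mod 26=3)->'d'
Result: cxsmomrd


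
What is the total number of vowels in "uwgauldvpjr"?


Input string: 'uwgauldvpjr'
Operation: count vowels (a, e, i, o, u)
Scan: s[0]='u' (vowel), s[1]='w', s[2]='g', s[3]='a' (vowel), s[4]='u' (vowel), s[5]='l', s[6]='d', s[7]='v', s[8]='p', s[9]='j', s[10]='r'
Vowels found: 3
Result: 3


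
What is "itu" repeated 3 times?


Input string: 'itu'
Operation: repeat 3 times
Concatenation: 'itu' + 'itu' + 'itu'
Result: ituituitu


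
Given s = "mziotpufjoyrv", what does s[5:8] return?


Input string: 'mziotpufjoyrv'
Operation: slice [5:8]
Extract characters: s[5]='p', s[6]='u', s[7]='f'
Result: puf


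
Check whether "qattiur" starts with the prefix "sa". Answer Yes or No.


Input string: 'qattiur'
Prefix to check: 'sa'
First 2 characters of input: 'qa'
Match: False
Result: No


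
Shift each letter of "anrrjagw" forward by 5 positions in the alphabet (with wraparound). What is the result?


Input: 'anrrjagw', shift = 5
Operation: for each letter, (position + 5) mod 26
Mapping: 'a'(0+5=5)->'f', 'n'(13+5=18)->'s', 'r'(17+5=22)->'w', 'r'(17+5=22)->'w', 'j'(9+5=14)->'o', 'a'(0+5=5)->'f', 'g'(6+5=11)->'l', 'w'(22+5=27, 27 mod 26=1)->'b'
Result: fswwoflb


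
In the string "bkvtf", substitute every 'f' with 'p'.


Input string: 'bkvtf'
Operation: replace 'f' with 'p'
Positions of 'f': 4
After replacement: bkvtp


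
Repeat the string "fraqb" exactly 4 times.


Input string: 'fraqb'
Operation: repeat 4 times
Concatenation: 'fraqb' + 'fraqb' + 'fraqb' + 'fraqb'
Result: fraqbfraqbfraqbfraqb


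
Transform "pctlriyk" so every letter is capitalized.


Input string: 'pctlriyk'
Operation: convert each letter to uppercase
Mapping: 'p'->'P', 'c'->'C', 't'->'T', 'l'->'L', 'r'->'R', 'i'->'I', 'y'->'Y', 'k'->'K'
Result: PCTLRIYK


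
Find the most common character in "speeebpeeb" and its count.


Input: 'speeebpeeb'
Operation: tally each character
Counts: 'b':2, 'e':5, 'p':2, 's':1
Maximum: 'e' appears 5 times


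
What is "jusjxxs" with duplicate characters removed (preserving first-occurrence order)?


Input: 'jusjxxs'
Operation: keep first occurrence of each character
Scan: s[0]='j' new -> keep; s[1]='u' new -> keep; s[2]='s' new -> keep; s[3]='j' seen -> skip; s[4]='x' new -> keep; s[5]='x' seen -> skip; s[6]='s' seen -> skip
Result: jusx


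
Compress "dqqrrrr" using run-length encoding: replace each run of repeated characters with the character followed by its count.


Input: 'dqqrrrr'
Operation: identify consecutive runs
Runs: 'd' -> d1, 'qq' -> q2, 'rrrr' -> r4
Encoded: d1q2r4


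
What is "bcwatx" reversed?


Input string: 'bcwatx'
Operation: reverse character order
Original order: 'b' -> 'c' -> 'w' -> 'a' -> 't' -> 'x'
Reversed order: 'x' -> 't' -> 'a' -> 'w' -> 'c' -> 'b'
Result: xtawcb


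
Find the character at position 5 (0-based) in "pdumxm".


Input string: 'pdumxm'
Operation: get character at index 5
Index mapping: s[0]='p', s[1]='d', s[2]='u', s[3]='m', s[4]='x', s[5]='m'
Result: 'm'


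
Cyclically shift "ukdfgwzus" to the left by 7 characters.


Input: 'ukdfgwzus', shift = 7
Operation: split at index 7 and swap parts
Front part s[0:7] = 'ukdfgwz'
Back part s[7:] = 'us'
Rotated = back + front = 'us' + 'ukdfgwz'
Result: usukdfgwz


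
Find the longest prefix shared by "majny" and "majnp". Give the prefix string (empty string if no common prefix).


String 1: 'majny'
String 2: 'majnp'
Compare position by position:
pos 0: 'm' vs 'm' match
pos 1: 'a' vs 'a' match
pos 2: 'j' vs 'j' match
pos 3: 'n' vs 'n' match
pos 4: 'y' vs 'p' differ -> stop
Longest common prefix: "majn" (length 4)


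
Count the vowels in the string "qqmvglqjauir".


Input string: 'qqmvglqjauir'
Operation: count vowels (a, e, i, o, u)
Scan: s[0]='q', s[1]='q', s[2]='m', s[3]='v', s[4]='g', s[5]='l', s[6]='q', s[7]='j', s[8]='a' (vowel), s[9]='u' (vowel), s[10]='i' (vowel), s[11]='r'
Vowels found: 3
Result: 3


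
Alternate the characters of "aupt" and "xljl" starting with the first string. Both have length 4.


String 1: 'aupt'
String 2: 'xljl'
Operation: alternate characters
Pairs: 'a'+'x', 'u'+'l', 'p'+'j', 't'+'l'
Result: axulpjtl


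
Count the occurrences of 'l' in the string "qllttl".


Input string: 'qllttl'
Target character: 'l'
Scan each position: s[1]='l', s[2]='l', s[5]='l'
Matches found at indices: 1, 2, 5
Total: 3


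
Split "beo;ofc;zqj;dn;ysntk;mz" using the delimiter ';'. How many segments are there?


Input string: 'beo;ofc;zqj;dn;ysntk;mz'
Delimiter: ';'
Split result: 'beo', 'ofc', 'zqj', 'dn', 'ysntk', 'mz'
Number of parts: 6


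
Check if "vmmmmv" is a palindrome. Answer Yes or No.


Input string: 'vmmmmv'
Reversed: 'vmmmmv'
Compare pairs: s[0]='v' vs s[5]='v' (match), s[1]='m' vs s[4]='m' (match), s[2]='m' vs s[3]='m' (match)
Palindrome: Yes


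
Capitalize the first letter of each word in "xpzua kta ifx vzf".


Input string: 'xpzua kta ifx vzf'
Operation: capitalize first letter of each word
Word transformations: 'xpzua'->'Xpzua', 'kta'->'Kta', 'ifx'->'Ifx', 'vzf'->'Vzf'
Result: Xpzua Kta Ifx Vzf


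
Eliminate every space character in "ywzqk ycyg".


Input string: 'ywzqk ycyg'
Operation: remove all spaces
Words: 'ywzqk', 'ycyg'
Join without spaces: ywzqkycyg


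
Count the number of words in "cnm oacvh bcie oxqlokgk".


Input string: 'cnm oacvh bcie oxqlokgk'
Operation: split by spaces
Words found: 'cnm', 'oacvh', 'bcie', 'oxqlokgk'
Word count: 4


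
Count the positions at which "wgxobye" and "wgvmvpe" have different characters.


String 1: 'wgxobye'
String 2: 'wgvmvpe'
Compare each position: pos 0: 'w'=='w', pos 1: 'g'=='g', pos 2: 'x'!='v', pos 3: 'o'!='m', pos 4: 'b'!='v', pos 5: 'y'!='p', pos 6: 'e'=='e'
Differing positions: 4
Hamming distance: 4


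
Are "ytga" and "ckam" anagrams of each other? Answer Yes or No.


String 1: 'ytga' -> sorted: 'agty'
String 2: 'ckam' -> sorted: 'ackm'
Compare sorted forms: 'agty' != 'ackm'
Anagram: No


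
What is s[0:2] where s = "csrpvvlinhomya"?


Input string: 'csrpvvlinhomya'
Operation: slice [0:2]
Extract characters: s[0]='c', s[1]='s'
Result: cs


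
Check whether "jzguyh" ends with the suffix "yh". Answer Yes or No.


Input string: 'jzguyh'
Suffix to check: 'yh'
Last 2 characters of input: 'yh'
Match: True
Result: Yes


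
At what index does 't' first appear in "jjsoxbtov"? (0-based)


Input string: 'jjsoxbtov'
Target: 't'
Scanning left to right: s[0]='j', s[1]='j', s[2]='s', s[3]='o', s[4]='x', s[5]='b', s[6]='t'
First match at index: 6


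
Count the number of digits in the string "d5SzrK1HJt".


Input string: 'd5SzrK1HJt'
Operation: count digit characters (0-9)
Scan: 'd', '5'(digit), 'S', 'z', 'r', 'K', '1'(digit), 'H', 'J', 't'
Digits found: 2
Result: 2


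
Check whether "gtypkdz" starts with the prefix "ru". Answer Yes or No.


Input string: 'gtypkdz'
Prefix to check: 'ru'
First 2 characters of input: 'gt'
Match: False
Result: No


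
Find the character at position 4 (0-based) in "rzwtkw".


Input string: 'rzwtkw'
Operation: get character at index 4
Index mapping: s[0]='r', s[1]='z', s[2]='w', s[3]='t', s[4]='k'
Result: 'k'


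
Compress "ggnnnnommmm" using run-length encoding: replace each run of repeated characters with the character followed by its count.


Input: 'ggnnnnommmm'
Operation: identify consecutive runs
Runs: 'gg' -> g2, 'nnnn' -> n4, 'o' -> o1, 'mmmm' -> m4
Encoded: g2n4o1m4


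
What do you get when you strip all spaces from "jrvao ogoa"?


Input string: 'jrvao ogoa'
Operation: remove all spaces
Words: 'jrvao', 'ogoa'
Join without spaces: jrvaoogoa


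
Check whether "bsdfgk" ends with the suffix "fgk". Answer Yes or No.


Input string: 'bsdfgk'
Suffix to check: 'fgk'
Last 3 characters of input: 'fgk'
Match: True
Result: Yes


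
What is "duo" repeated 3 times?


Input string: 'duo'
Operation: repeat 3 times
Concatenation: 'duo' + 'duo' + 'duo'
Result: duoduoduo


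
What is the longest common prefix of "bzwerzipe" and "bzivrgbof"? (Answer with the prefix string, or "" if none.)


String 1: 'bzwerzipe'
String 2: 'bzivrgbof'
Compare position by position:
pos 0: 'b' vs 'b' match
pos 1: 'z' vs 'z' match
pos 2: 'w' vs 'i' differ -> stop
Longest common prefix: "bz" (length 2)


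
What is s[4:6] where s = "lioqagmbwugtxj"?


Input string: 'lioqagmbwugtxj'
Operation: slice [4:6]
Extract characters: s[4]='a', s[5]='g'
Result: ag


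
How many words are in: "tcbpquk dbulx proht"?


Input string: 'tcbpquk dbulx proht'
Operation: split by spaces
Words found: 'tcbpquk', 'dbulx', 'proht'
Word count: 3


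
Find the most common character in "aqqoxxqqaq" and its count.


Input: 'aqqoxxqqaq'
Operation: tally each character
Counts: 'a':2, 'o':1, 'q':5, 'x':2
Maximum: 'q' appears 5 times


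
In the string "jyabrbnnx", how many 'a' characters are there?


Input string: 'jyabrbnnx'
Target character: 'a'
Scan each position: s[2]='a'
Matches found at indices: 2
Total: 1


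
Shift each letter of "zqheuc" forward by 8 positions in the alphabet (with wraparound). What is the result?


Input: 'zqheuc', shift = 8
Operation: for each letter, (position + 8) mod 26
Mapping: 'z'(25+8=33, 33 mod 26=7)->'h', 'q'(16+8=24)->'y', 'h'(7+8=15)->'p', 'e'(4+8=12)->'m', 'u'(20+8=28, 28 mod 26=2)->'c', 'c'(2+8=10)->'k'
Result: hypmck


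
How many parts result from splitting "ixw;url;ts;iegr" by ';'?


Input string: 'ixw;url;ts;iegr'
Delimiter: ';'
Split result: 'ixw', 'url', 'ts', 'iegr'
Number of parts: 4


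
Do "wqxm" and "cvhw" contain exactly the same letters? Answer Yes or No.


String 1: 'wqxm' -> sorted: 'mqwx'
String 2: 'cvhw' -> sorted: 'chvw'
Compare sorted forms: 'mqwx' != 'chvw'
Anagram: No


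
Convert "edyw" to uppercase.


Input string: 'edyw'
Operation: convert each letter to uppercase
Mapping: 'e'->'E', 'd'->'D', 'y'->'Y', 'w'->'W'
Result: EDYW


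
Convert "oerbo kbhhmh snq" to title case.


Input string: 'oerbo kbhhmh snq'
Operation: capitalize first letter of each word
Word transformations: 'oerbo'->'Oerbo', 'kbhhmh'->'Kbhhmh', 'snq'->'Snq'
Result: Oerbo Kbhhmh Snq


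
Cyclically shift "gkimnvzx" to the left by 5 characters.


Input: 'gkimnvzx', shift = 5
Operation: split at index 5 and swap parts
Front part s[0:5] = 'gkimn'
Back part s[5:] = 'vzx'
Rotated = back + front = 'vzx' + 'gkimn'
Result: vzxgkimn
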